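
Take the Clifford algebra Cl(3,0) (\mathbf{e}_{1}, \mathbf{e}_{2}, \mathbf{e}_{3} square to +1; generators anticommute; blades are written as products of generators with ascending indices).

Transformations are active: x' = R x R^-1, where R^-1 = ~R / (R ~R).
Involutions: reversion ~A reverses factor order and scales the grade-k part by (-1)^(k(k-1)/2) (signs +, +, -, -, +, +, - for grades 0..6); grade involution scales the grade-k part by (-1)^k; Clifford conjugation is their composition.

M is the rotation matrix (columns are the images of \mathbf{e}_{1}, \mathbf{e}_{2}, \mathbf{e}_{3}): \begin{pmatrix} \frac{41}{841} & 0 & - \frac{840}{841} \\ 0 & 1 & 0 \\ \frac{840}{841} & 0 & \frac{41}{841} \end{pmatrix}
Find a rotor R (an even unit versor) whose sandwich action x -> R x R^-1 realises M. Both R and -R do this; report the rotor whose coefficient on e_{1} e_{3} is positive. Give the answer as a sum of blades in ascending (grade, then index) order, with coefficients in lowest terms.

Method: write R = a + b12*e_{1} e_{2} + b13*e_{1} e_{3} + b23*e_{2} e_{3} with a^2 + b12^2 + b13^2 + b23^2 = 1 (so R^-1 = ~R). Expanding the columns R e_j ~R gives tr M = 4a^2 - 1 and, from the antisymmetric part, M21 - M12 = -4a*b12, M13 - M31 = 4a*b13, M32 - M23 = -4a*b23.
Here tr M = \frac{923}{841}, so a^2 = (1 + tr M)/4 = \frac{441}{841} and a = ±\frac{21}{29}. Taking a = \frac{21}{29}: M21 - M12 = 0, M13 - M31 = -\frac{1680}{841}, M32 - M23 = 0, giving b12 = 0, b13 = -\frac{20}{29}, b23 = 0, i.e. R = \frac{21}{29} - \frac{20}{29} e_{1} e_{3}.
Its e_{1} e_{3} coefficient is negative, so report the other preimage -R.
Answer: -\frac{21}{29} + \frac{20}{29} e_{1} e_{3}. Sheet selection: the two-to-one cover makes ±R indistinguishable at the matrix level (trace \frac{923}{841}), so uniqueness comes from the required sign on e_{1} e_{3}.


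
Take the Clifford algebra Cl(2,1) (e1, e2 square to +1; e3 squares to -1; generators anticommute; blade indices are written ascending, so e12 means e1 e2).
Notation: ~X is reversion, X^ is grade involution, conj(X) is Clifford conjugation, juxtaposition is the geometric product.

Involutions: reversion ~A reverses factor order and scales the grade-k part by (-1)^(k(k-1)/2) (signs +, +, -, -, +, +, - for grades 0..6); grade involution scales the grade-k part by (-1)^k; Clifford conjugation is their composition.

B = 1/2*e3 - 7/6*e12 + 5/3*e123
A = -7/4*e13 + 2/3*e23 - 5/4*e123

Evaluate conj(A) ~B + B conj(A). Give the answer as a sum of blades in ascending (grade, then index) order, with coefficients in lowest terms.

first term: 25/12 + 17/72*e1 + 13/4*e2 + 35/24*e3 + 5/8*e12 + 7/9*e13 + 49/24*e23
second term: -25/12 - 17/72*e1 - 13/4*e2 - 35/24*e3 + 5/8*e12 + 7/9*e13 + 49/24*e23
Answer: 5/4*e12 + 14/9*e13 + 49/12*e23


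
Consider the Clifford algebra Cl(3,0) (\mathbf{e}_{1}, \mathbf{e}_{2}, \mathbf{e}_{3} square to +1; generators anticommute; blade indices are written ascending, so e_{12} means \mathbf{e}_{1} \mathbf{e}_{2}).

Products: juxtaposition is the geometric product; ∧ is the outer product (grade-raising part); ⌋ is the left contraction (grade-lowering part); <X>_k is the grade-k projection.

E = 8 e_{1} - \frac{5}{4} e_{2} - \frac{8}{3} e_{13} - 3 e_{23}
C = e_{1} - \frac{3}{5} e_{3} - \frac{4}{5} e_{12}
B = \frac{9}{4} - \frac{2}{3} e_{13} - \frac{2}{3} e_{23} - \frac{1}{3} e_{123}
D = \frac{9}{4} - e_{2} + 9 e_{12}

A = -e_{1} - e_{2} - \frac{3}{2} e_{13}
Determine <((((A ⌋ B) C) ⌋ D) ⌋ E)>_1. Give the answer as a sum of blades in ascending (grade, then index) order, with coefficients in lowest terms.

step 1: -1 + \frac{1}{2} e_{2} + \frac{4}{3} e_{3} - \frac{1}{3} e_{13} + \frac{1}{3} e_{23}
step 2: -\frac{4}{5} - \frac{2}{5} e_{1} - \frac{1}{5} e_{2} + \frac{14}{15} e_{3} + \frac{3}{10} e_{12} - \frac{16}{15} e_{13} - \frac{1}{30} e_{23} - \frac{11}{15} e_{123}
step 3: -\frac{43}{10} + \frac{9}{5} e_{1} - \frac{14}{5} e_{2} - \frac{36}{5} e_{12}
step 4: \frac{179}{10} - \frac{172}{5} e_{1} + \frac{43}{8} e_{2} + \frac{18}{5} e_{3} + \frac{172}{15} e_{13} + \frac{129}{10} e_{23}
step 5: -\frac{172}{5} e_{1} + \frac{43}{8} e_{2} + \frac{18}{5} e_{3}
Answer: -\frac{172}{5} e_{1} + \frac{43}{8} e_{2} + \frac{18}{5} e_{3}


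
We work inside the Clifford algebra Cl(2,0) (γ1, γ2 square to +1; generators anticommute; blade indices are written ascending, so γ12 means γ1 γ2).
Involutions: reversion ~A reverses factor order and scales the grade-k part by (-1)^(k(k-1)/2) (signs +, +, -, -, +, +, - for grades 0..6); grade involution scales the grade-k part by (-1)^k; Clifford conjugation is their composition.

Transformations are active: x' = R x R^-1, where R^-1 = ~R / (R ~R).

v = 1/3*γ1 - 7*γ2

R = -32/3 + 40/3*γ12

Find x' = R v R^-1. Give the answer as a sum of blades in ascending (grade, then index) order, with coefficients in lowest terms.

~R = -32/3 - 40/3*γ12, and R ~R = 2624/9, so R^-1 = ~R / (2624/9).
R v = -872/9*γ1 + 632/9*γ2
Answer: 277/41*γ1 + 229/123*γ2


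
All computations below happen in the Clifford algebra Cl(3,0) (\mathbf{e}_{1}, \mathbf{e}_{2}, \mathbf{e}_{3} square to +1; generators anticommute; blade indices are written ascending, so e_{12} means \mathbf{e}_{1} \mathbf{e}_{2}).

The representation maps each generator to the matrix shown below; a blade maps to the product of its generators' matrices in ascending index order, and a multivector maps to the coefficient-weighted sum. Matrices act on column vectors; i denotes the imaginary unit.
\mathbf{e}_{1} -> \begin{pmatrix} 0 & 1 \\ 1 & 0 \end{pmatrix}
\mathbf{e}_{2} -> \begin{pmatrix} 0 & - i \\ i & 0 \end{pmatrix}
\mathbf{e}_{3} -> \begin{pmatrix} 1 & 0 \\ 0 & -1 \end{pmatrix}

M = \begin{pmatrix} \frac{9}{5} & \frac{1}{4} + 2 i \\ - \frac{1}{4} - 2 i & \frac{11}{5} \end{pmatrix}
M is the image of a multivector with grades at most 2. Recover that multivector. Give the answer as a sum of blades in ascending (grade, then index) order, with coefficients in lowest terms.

Method: 1, rho(e_{1}), rho(e_{2}), rho(e_{3}) form a trace-orthogonal basis of the 2x2 complex matrices (tr(X Y) = 2 if X = Y, else 0), so M = m0*1 + m1*rho(e_{1}) + m2*rho(e_{2}) + m3*rho(e_{3}) with m0 = tr(M)/2 = 2, m1 = tr(M rho(e_{1}))/2 = 0, m2 = tr(M rho(e_{2}))/2 = -2 + \frac{i}{4}, m3 = tr(M rho(e_{3}))/2 = - \frac{1}{5}.
Multiplying table entries, the bivector images are rho(e_{12}) = i*rho(e_{3}), rho(e_{13}) = -i*rho(e_{2}), rho(e_{23}) = i*rho(e_{1}); with real blade coefficients the real parts of m0..m3 are the coefficients of 1, e_{1}, e_{2}, e_{3} and the imaginary parts give the bivectors (e_{23}: Im m1, e_{13}: -Im m2, e_{12}: Im m3).
Answer: 2 - 2 e_{2} - \frac{1}{5} e_{3} - \frac{1}{4} e_{13}


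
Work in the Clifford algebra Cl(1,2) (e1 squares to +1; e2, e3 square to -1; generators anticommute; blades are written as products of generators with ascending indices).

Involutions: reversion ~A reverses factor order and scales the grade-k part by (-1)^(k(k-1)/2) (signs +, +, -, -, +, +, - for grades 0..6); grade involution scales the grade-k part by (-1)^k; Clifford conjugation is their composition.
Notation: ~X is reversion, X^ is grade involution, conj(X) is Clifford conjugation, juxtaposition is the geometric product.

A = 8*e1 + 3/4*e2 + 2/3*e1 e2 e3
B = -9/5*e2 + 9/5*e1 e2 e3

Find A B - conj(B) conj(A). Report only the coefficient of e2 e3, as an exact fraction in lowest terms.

first term: 3/20 - 72/5*e1 e2 + 3/20*e1 e3 + 72/5*e2 e3
second term: 3/20 + 72/5*e1 e2 - 3/20*e1 e3 - 72/5*e2 e3
Answer: 144/5


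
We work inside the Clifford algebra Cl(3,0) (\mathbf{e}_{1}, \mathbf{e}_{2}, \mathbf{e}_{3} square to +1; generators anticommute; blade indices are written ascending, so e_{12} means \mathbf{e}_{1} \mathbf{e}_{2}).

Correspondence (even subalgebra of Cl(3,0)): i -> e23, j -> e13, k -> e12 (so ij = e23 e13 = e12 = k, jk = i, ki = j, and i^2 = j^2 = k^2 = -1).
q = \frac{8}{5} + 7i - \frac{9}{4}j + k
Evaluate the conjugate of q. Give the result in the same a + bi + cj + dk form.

In blades: q = \frac{8}{5} + e_{12} - \frac{9}{4} e_{13} + 7 e_{23}.
Quaternion conjugation is reversion on the even subalgebra: the scalar is fixed and every grade-2 blade flips sign, giving \frac{8}{5} - e_{12} + \frac{9}{4} e_{13} - 7 e_{23}; translating back:
Answer: \frac{8}{5} - 7i + \frac{9}{4}j - k


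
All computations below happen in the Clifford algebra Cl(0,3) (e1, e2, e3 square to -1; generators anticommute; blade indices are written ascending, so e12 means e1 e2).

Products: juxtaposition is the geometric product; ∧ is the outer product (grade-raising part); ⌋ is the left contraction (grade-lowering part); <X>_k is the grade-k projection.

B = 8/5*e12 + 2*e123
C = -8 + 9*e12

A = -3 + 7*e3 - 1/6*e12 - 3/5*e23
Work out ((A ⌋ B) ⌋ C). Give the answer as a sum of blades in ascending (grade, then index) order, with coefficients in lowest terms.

step 1: 4/15 + 6/5*e1 + 1/3*e3 - 94/5*e12 - 6*e123
step 2: 2506/15 - 54/5*e2 + 12/5*e12
Answer: 2506/15 - 54/5*e2 + 12/5*e12


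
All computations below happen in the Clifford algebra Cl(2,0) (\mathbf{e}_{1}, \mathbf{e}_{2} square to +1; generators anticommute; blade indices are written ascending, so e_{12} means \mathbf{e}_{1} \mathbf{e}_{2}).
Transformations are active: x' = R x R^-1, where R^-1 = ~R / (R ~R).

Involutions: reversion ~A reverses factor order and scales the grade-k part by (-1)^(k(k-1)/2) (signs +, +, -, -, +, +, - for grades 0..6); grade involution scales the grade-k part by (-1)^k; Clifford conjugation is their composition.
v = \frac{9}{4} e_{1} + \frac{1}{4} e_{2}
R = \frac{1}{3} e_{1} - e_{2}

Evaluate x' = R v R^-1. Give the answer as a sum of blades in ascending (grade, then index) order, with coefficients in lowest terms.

~R = \frac{1}{3} e_{1} - e_{2}, and R ~R = \frac{10}{9}, so R^-1 = ~R / (\frac{10}{9}).
R v = \frac{1}{2} + \frac{7}{3} e_{12}
Answer: -\frac{39}{20} e_{1} - \frac{23}{20} e_{2}


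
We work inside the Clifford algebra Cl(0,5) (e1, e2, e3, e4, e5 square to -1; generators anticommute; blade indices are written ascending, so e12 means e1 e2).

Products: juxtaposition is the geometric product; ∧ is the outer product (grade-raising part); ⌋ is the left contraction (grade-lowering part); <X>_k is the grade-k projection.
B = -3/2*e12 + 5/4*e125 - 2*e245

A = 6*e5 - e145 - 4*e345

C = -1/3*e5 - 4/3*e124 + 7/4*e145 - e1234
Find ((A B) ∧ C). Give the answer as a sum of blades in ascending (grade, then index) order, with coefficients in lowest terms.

step 1: -19/2*e12 + 8*e23 + 43/4*e24 - 9*e125 - 3/2*e245 + 5*e1234 + 6*e12345
step 2: 19/6*e125 - 8/3*e235 - 43/12*e245 + 37/3*e12345
Answer: 19/6*e125 - 8/3*e235 - 43/12*e245 + 37/3*e12345


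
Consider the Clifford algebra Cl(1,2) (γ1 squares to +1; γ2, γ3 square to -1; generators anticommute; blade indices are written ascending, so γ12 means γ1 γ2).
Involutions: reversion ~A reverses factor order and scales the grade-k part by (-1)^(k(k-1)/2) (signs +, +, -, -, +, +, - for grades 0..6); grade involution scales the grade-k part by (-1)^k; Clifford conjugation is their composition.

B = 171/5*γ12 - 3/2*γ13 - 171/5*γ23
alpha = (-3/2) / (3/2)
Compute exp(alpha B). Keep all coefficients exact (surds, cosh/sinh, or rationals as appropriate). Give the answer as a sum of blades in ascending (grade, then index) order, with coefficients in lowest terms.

B^2 term by term: the squares give (171/5)^2*(γ12)^2 + (-3/2)^2*(γ13)^2 + (-171/5)^2*(γ23)^2 = 29241/25*(+1) + 9/4*(+1) + 29241/25*(-1) = 9/4 (each basis 2-blade squares to minus the product of its generators' squares); cross terms between blades sharing an index anticommute and cancel. So B^2 = 9/4.
B^2 = 9/4 — B^2 > 0, so the exponential closes hyperbolically: l = 3/2, alpha*l = -3/2, so exp(alpha B) = cosh(-3/2) + (sinh(-3/2)/(3/2))*B = cosh(3/2) + (-2*sinh(3/2)/3)*B.
Answer: cosh(3/2) - 114*sinh(3/2)/5*γ12 + sinh(3/2)*γ13 + 114*sinh(3/2)/5*γ23


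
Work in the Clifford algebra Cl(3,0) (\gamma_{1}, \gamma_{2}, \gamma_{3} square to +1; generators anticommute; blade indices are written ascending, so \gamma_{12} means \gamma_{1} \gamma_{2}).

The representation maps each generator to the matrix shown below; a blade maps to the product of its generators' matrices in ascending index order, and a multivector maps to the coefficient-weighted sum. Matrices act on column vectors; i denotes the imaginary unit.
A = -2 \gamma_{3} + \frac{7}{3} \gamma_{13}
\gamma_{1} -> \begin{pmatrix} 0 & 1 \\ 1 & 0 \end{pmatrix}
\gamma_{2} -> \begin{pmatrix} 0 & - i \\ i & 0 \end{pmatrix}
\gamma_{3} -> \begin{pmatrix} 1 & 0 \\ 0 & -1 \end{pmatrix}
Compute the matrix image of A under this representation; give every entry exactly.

Bivector images (products of the table entries): rho(\gamma_{13}) = rho(\gamma_{1})rho(\gamma_{3}) = \begin{pmatrix} 0 & -1 \\ 1 & 0 \end{pmatrix}.
M = (-2)*rho(\gamma_{3}) + (\frac{7}{3})*rho(\gamma_{13}), summed entrywise:
Answer: \begin{pmatrix} -2 & - \frac{7}{3} \\ \frac{7}{3} & 2 \end{pmatrix}


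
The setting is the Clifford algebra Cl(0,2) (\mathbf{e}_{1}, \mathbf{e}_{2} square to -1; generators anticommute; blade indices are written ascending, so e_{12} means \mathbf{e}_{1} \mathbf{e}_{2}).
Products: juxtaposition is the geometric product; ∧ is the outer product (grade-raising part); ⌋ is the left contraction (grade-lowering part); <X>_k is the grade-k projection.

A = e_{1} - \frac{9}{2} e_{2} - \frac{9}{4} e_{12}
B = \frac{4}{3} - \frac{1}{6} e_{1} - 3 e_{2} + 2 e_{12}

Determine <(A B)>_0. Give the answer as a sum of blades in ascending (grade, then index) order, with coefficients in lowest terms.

step 1: -\frac{53}{6} - \frac{173}{12} e_{1} - \frac{61}{8} e_{2} - \frac{27}{4} e_{12}
step 2: -\frac{53}{6}
Answer: -\frac{53}{6}


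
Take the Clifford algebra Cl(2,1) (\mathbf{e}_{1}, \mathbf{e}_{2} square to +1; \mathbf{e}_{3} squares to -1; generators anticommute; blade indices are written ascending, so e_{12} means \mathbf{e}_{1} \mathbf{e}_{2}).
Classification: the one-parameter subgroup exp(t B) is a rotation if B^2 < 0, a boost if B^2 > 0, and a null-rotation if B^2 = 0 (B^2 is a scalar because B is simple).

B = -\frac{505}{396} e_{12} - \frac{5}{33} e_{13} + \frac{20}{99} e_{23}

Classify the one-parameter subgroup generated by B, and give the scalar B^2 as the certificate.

B^2 term by term: the squares give (-\frac{505}{396})^2*(e_{12})^2 + (-\frac{5}{33})^2*(e_{13})^2 + (\frac{20}{99})^2*(e_{23})^2 = \frac{255025}{156816}*(-1) + \frac{25}{1089}*(+1) + \frac{400}{9801}*(+1) = -\frac{25}{16} (each basis 2-blade squares to minus the product of its generators' squares); cross terms between blades sharing an index anticommute and cancel. So B^2 = -\frac{25}{16}.
Answer: rotation, certificate B^2 = -\frac{25}{16}. B^2 = -\frac{25}{16} is basis-independent, so its sign is the whole story.


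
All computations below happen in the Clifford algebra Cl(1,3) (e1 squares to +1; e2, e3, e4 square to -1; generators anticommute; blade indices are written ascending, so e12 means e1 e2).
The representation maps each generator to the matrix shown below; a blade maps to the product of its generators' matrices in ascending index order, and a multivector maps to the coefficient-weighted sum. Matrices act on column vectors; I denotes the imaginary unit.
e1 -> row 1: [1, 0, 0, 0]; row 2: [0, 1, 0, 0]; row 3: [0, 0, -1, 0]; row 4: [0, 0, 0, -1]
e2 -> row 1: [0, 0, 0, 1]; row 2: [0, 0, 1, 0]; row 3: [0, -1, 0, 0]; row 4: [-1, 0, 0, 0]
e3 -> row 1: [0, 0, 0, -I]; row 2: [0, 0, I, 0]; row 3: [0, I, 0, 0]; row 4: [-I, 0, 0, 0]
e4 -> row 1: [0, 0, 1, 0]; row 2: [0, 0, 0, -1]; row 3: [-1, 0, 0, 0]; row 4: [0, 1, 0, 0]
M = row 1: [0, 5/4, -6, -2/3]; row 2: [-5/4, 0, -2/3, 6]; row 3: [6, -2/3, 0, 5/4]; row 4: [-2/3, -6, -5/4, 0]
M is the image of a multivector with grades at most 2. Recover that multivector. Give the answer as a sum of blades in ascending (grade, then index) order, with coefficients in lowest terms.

Method: the blade images are trace-orthogonal — tr(rho(e_A) rho(e_B)^-1) = 4 if A = B and 0 otherwise — and rho(e_A)^-1 = (e_A)^2 * rho(e_A) with (e_A)^2 = +1 or -1, so the coefficient of e_A in the preimage is (e_A)^2 * tr(M rho(e_A))/4.
Nonzero projections over blades of grade <= 2: e4: (e4)^2 = -1, tr(M rho(e4)) = 24, coefficient -6; e12: (e12)^2 = +1, tr(M rho(e12)) = -8/3, coefficient -2/3; e24: (e24)^2 = -1, tr(M rho(e24)) = -5, coefficient 5/4. Every other blade of grade <= 2 projects to 0.
Answer: -6*e4 - 2/3*e12 + 5/4*e24


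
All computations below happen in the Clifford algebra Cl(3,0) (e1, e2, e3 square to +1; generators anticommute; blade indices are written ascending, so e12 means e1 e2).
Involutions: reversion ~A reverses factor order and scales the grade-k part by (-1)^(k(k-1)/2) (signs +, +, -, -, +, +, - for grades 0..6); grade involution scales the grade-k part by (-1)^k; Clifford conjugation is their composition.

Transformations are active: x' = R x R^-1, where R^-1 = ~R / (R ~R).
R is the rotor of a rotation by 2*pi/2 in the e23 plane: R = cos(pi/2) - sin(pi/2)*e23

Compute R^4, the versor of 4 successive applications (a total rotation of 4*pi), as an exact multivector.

Because a rotor carries half the rotation angle, composing 4 copies of this e23-plane rotor multiplies the phase: 4*(pi/2) = 2*pi, hence R^4 = cos(2*pi) - sin(2*pi)*e23.
cos(2*pi) = 1 and sin(2*pi) = 0, so R^4 = 1. The total rotation 4*pi is 2 full turns, so every vector returns to itself, yet the rotor is +1, back on the identity sheet (an even number of 2*pi turns).
Answer: 1


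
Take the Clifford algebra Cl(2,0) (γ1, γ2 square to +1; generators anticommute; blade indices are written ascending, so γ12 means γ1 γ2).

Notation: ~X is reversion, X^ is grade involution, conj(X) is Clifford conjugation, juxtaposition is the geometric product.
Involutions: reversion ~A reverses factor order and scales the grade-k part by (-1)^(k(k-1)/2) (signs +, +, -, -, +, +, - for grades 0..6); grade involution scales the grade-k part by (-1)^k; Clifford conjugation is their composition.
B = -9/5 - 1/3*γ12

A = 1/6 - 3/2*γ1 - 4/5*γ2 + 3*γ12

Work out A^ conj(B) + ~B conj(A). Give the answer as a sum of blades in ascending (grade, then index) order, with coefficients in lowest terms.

first term: -13/10 - 89/30*γ1 - 47/50*γ2 - 481/90*γ12
second term: 7/10 - 73/30*γ1 - 97/50*γ2 + 491/90*γ12
Answer: -3/5 - 27/5*γ1 - 72/25*γ2 + 1/9*γ12


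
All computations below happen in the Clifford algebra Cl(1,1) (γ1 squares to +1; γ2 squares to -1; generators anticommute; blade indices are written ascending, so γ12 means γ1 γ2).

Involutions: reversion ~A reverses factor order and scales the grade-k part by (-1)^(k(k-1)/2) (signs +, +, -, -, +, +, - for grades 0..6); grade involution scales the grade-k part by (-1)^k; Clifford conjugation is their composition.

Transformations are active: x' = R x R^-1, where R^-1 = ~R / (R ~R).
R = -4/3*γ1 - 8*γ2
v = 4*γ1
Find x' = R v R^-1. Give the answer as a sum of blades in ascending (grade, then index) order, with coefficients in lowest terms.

~R = -4/3*γ1 - 8*γ2, and R ~R = -560/9, so R^-1 = ~R / (-560/9).
R v = -16/3 + 32*γ12
Answer: -148/35*γ1 - 48/35*γ2


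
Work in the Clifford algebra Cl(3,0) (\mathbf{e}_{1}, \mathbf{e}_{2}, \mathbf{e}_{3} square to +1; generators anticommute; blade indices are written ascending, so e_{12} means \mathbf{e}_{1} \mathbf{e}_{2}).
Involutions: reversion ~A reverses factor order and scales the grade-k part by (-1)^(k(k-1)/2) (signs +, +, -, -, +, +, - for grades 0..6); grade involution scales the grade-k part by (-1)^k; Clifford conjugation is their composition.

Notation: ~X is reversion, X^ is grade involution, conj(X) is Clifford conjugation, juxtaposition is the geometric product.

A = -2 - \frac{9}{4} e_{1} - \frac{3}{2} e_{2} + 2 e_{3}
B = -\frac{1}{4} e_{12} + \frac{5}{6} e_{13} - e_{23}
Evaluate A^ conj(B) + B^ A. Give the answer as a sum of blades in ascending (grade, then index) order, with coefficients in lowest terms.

first term: -\frac{49}{24} e_{1} + \frac{41}{16} e_{2} - \frac{3}{8} e_{3} - \frac{1}{2} e_{12} + \frac{5}{3} e_{13} - 2 e_{23} + 3 e_{123}
second term: \frac{49}{24} e_{1} - \frac{41}{16} e_{2} + \frac{3}{8} e_{3} + \frac{1}{2} e_{12} - \frac{5}{3} e_{13} + 2 e_{23} + 3 e_{123}
Answer: 6 e_{123}


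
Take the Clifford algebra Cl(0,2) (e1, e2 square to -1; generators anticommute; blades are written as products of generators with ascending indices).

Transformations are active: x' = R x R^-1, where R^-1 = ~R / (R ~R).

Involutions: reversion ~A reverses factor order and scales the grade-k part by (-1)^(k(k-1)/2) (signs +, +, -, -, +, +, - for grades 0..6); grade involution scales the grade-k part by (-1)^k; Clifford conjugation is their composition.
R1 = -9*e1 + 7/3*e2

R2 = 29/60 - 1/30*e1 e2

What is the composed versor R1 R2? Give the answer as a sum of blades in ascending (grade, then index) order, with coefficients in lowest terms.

Distribute over the terms of R1 (each basis-blade product reordered to ascending indices, repeated generators contracted through their squares):
(-9*e1) R2 = -87/20*e1 - 3/10*e2
(7/3*e2) R2 = -7/90*e1 + 203/180*e2
Summing the partial products and collecting blades:
Answer: -797/180*e1 + 149/180*e2


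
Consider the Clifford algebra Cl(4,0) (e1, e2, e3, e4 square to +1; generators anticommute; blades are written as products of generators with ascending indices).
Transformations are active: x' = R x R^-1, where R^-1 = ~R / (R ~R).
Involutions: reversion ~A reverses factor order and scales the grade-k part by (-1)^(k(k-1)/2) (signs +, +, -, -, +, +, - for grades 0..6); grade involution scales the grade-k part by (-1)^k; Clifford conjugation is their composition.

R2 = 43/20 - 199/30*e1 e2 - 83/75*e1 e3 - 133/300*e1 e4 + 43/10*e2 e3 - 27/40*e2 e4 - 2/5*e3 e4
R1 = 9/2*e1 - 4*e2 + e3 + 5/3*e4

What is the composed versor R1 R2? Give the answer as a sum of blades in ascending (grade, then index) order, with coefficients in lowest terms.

Distribute over the terms of R1 (each basis-blade product reordered to ascending indices, repeated generators contracted through their squares):
(9/2*e1) R2 = 387/40*e1 - 597/20*e2 - 249/50*e3 - 399/200*e4 + 387/20*e1 e2 e3 - 243/80*e1 e2 e4 - 9/5*e1 e3 e4
(-4*e2) R2 = -398/15*e1 - 43/5*e2 - 86/5*e3 + 27/10*e4 - 332/75*e1 e2 e3 - 133/75*e1 e2 e4 + 8/5*e2 e3 e4
(e3) R2 = 83/75*e1 - 43/10*e2 + 43/20*e3 - 2/5*e4 - 199/30*e1 e2 e3 + 133/300*e1 e3 e4 + 27/40*e2 e3 e4
(5/3*e4) R2 = 133/180*e1 + 9/8*e2 + 2/3*e3 + 43/12*e4 - 199/18*e1 e2 e4 - 83/45*e1 e3 e4 + 43/6*e2 e3 e4
Summing the partial products and collecting blades:
Answer: -27023/1800*e1 - 333/8*e2 - 5809/300*e3 + 2333/600*e4 + 829/100*e1 e2 e3 - 57119/3600*e1 e2 e4 - 2881/900*e1 e3 e4 + 1133/120*e2 e3 e4


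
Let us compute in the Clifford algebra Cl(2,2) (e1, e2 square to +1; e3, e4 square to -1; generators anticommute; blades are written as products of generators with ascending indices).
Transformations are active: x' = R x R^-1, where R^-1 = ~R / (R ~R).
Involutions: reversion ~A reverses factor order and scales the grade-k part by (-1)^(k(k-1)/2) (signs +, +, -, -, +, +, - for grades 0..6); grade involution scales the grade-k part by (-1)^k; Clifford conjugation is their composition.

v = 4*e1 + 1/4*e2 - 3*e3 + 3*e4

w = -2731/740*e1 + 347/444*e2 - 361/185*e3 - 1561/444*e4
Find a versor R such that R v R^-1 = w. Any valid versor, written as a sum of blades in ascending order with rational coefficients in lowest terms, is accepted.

A norm check does it: q(v) = q(w) = -31/16, hence R = v + w = 229/740*e1 + 229/222*e2 - 916/185*e3 - 229/444*e4 realises the map — parallel part kept, (v - w)/2 negated, v carried to w.
Answer: 229/740*e1 + 229/222*e2 - 916/185*e3 - 229/444*e4


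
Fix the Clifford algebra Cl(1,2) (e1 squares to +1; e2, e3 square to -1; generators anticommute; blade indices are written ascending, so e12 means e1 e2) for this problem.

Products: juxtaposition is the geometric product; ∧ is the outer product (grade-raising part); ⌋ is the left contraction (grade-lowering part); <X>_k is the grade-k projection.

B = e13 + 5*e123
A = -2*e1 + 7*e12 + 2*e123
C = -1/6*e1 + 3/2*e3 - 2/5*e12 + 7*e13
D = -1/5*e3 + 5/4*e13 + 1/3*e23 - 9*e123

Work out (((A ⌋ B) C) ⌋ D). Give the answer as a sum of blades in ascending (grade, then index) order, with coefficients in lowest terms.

step 1: -10 + 33*e3 - 10*e23
step 2: -99/2 + 698/3*e1 + 15*e2 - 15*e3 + 74*e12 - 121/2*e13 - 173/15*e123
step 3: -7297/40 - 75/4*e1 - 1099/2*e2 - 5554/15*e3 - 135*e12 - 1575/8*e13 - 4221/2*e23 + 891/2*e123
Answer: -7297/40 - 75/4*e1 - 1099/2*e2 - 5554/15*e3 - 135*e12 - 1575/8*e13 - 4221/2*e23 + 891/2*e123


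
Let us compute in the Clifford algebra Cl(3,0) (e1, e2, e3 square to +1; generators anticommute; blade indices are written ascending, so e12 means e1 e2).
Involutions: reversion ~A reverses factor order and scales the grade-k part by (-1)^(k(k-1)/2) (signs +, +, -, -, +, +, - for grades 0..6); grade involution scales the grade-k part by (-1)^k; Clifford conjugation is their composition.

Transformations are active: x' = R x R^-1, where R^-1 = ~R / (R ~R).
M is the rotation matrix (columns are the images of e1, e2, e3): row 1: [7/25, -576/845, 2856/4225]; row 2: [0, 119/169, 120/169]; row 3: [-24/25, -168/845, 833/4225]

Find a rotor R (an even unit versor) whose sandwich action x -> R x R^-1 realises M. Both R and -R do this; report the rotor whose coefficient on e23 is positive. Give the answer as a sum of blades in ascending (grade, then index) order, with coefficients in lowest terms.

Method: write R = a + b12*e12 + b13*e13 + b23*e23 with a^2 + b12^2 + b13^2 + b23^2 = 1 (so R^-1 = ~R). Expanding the columns R e_j ~R gives tr M = 4a^2 - 1 and, from the antisymmetric part, M21 - M12 = -4a*b12, M13 - M31 = 4a*b13, M32 - M23 = -4a*b23.
Here tr M = 4991/4225, so a^2 = (1 + tr M)/4 = 2304/4225 and a = ±48/65. Taking a = 48/65: M21 - M12 = 576/845, M13 - M31 = 6912/4225, M32 - M23 = -768/845, giving b12 = -3/13, b13 = 36/65, b23 = 4/13, i.e. R = 48/65 - 3/13*e12 + 36/65*e13 + 4/13*e23.
Its e23 coefficient is already positive.
Answer: 48/65 - 3/13*e12 + 36/65*e13 + 4/13*e23. Sheet selection: the two-to-one cover makes ±R indistinguishable at the matrix level (trace 4991/4225), so uniqueness comes from the required sign on e23.


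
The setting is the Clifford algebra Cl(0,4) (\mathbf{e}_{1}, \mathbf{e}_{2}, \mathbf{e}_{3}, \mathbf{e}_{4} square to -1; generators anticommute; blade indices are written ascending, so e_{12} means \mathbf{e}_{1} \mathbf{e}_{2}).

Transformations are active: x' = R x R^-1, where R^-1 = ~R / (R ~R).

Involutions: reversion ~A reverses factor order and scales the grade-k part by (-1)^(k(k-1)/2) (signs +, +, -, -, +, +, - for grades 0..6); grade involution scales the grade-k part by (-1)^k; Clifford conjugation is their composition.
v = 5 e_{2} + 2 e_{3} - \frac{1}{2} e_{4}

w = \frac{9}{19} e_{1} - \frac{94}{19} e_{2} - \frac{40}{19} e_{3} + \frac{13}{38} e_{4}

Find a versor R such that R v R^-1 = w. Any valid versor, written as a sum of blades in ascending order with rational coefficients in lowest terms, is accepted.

A norm check does it: q(v) = q(w) = -\frac{117}{4}, hence R = v + w = \frac{9}{19} e_{1} + \frac{1}{19} e_{2} - \frac{2}{19} e_{3} - \frac{3}{19} e_{4} realises the map — parallel part kept, (v - w)/2 negated, v carried to w.
Answer: \frac{9}{19} e_{1} + \frac{1}{19} e_{2} - \frac{2}{19} e_{3} - \frac{3}{19} e_{4}


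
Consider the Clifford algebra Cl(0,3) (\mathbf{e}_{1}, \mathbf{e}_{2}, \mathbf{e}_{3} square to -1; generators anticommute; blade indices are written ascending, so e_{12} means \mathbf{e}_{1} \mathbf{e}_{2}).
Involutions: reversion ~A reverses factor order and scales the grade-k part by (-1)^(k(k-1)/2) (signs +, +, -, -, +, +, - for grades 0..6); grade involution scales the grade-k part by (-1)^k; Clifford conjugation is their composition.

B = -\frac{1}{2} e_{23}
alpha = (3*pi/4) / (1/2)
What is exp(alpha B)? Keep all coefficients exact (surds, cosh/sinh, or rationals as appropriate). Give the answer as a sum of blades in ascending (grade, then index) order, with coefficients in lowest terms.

B^2 = (-\frac{1}{2})^2*(e_{23})^2 = \frac{1}{4}*(-1) = -\frac{1}{4} (a basis 2-blade squares to minus the product of its generators' squares).
B^2 = -\frac{1}{4} — since the square is negative, the closed form is circular: l = \frac{1}{2}, alpha*l = \frac{3 \pi}{4}, so exp(alpha B) = cos(\frac{3 \pi}{4}) + (sin(\frac{3 \pi}{4})/(\frac{1}{2}))*B = - \frac{\sqrt{2}}{2} + (\sqrt{2})*B.
Answer: - \frac{\sqrt{2}}{2} - \frac{\sqrt{2}}{2} e_{23}


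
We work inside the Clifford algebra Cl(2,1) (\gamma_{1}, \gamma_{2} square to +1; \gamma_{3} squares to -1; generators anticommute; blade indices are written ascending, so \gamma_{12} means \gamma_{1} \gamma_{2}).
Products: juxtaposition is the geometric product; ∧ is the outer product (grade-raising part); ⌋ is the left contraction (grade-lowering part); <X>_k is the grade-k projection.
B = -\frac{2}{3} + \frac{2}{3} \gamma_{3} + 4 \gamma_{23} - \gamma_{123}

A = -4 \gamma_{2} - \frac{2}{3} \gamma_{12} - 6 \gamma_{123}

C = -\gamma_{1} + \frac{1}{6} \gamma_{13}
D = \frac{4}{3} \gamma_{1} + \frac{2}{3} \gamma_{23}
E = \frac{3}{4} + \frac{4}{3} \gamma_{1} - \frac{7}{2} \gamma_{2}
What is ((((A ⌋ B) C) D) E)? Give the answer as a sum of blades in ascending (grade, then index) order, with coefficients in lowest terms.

step 1: 6 - \frac{50}{3} \gamma_{3} - 4 \gamma_{13}
step 2: -\frac{2}{3} - \frac{79}{9} \gamma_{1} - 4 \gamma_{3} - \frac{47}{3} \gamma_{13}
step 3: -\frac{316}{27} - \frac{8}{9} \gamma_{1} - \frac{8}{3} \gamma_{2} + \frac{188}{9} \gamma_{3} - \frac{94}{9} \gamma_{12} + \frac{16}{3} \gamma_{13} - \frac{4}{9} \gamma_{23} - \frac{158}{27} \gamma_{123}
step 4: -\frac{17}{27} + \frac{1643}{81} \gamma_{1} + \frac{476}{9} \gamma_{2} + 7 \gamma_{3} - \frac{7}{6} \gamma_{12} - \frac{133}{3} \gamma_{13} + \frac{5263}{81} \gamma_{23} + \frac{739}{54} \gamma_{123}
Answer: -\frac{17}{27} + \frac{1643}{81} \gamma_{1} + \frac{476}{9} \gamma_{2} + 7 \gamma_{3} - \frac{7}{6} \gamma_{12} - \frac{133}{3} \gamma_{13} + \frac{5263}{81} \gamma_{23} + \frac{739}{54} \gamma_{123}


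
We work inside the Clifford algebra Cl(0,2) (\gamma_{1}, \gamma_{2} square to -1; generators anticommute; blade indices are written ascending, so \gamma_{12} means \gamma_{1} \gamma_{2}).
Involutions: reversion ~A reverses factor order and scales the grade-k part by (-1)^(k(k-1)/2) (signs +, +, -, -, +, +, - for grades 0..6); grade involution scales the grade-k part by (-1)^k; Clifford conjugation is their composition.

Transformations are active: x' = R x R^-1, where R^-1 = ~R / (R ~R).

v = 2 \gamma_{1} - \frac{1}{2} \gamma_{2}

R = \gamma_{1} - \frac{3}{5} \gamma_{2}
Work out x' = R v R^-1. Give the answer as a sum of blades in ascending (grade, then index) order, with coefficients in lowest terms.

~R = \gamma_{1} - \frac{3}{5} \gamma_{2}, and R ~R = -\frac{34}{25}, so R^-1 = ~R / (-\frac{34}{25}).
R v = -\frac{23}{10} + \frac{7}{10} \gamma_{12}
Answer: \frac{47}{34} \gamma_{1} - \frac{26}{17} \gamma_{2}


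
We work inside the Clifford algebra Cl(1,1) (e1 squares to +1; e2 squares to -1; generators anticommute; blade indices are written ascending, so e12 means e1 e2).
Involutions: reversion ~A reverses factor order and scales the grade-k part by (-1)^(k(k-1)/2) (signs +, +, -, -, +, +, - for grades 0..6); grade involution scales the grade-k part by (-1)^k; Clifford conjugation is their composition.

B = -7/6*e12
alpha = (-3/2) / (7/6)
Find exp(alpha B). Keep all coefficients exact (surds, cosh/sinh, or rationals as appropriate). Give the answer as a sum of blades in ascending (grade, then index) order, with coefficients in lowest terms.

B^2 = (-7/6)^2*(e12)^2 = 49/36*(+1) = 49/36 (a basis 2-blade squares to minus the product of its generators' squares).
B^2 = 49/36 — the positive square puts this in the hyperbolic regime; l = 7/6, alpha*l = -3/2, so exp(alpha B) = cosh(-3/2) + (sinh(-3/2)/(7/6))*B = cosh(3/2) + (-6*sinh(3/2)/7)*B.
Answer: cosh(3/2) + sinh(3/2)*e12


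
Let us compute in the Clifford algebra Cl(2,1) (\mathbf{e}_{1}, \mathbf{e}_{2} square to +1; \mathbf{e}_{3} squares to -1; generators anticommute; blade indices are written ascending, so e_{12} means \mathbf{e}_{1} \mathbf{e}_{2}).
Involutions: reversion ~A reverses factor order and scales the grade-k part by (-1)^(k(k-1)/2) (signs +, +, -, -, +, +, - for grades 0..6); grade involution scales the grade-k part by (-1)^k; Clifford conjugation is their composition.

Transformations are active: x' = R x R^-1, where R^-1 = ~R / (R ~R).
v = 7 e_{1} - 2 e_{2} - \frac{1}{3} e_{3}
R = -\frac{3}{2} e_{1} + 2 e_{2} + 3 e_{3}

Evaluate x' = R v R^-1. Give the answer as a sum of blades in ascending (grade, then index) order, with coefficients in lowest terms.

~R = -\frac{3}{2} e_{1} + 2 e_{2} + 3 e_{3}, and R ~R = -\frac{11}{4}, so R^-1 = ~R / (-\frac{11}{4}).
R v = -\frac{27}{2} - 11 e_{12} - \frac{41}{2} e_{13} + \frac{16}{3} e_{23}
Answer: -\frac{239}{11} e_{1} + \frac{238}{11} e_{2} + \frac{983}{33} e_{3}


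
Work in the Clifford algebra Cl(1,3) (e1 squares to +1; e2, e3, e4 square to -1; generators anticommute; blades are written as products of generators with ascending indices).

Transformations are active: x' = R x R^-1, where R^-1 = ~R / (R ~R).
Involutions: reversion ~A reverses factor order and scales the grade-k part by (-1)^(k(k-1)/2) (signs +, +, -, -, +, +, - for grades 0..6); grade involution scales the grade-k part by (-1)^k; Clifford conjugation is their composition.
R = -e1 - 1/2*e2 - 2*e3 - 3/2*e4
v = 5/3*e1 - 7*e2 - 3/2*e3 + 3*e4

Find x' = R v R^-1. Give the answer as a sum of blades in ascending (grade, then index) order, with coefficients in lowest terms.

~R = -e1 - 1/2*e2 - 2*e3 - 3/2*e4, and R ~R = -11/2, so R^-1 = ~R / (-11/2).
R v = -11/3 + 47/6*e1 e2 + 29/6*e1 e3 - 1/2*e1 e4 - 53/4*e2 e3 - 12*e2 e4 - 33/4*e3 e4
Answer: -3*e1 + 19/3*e2 - 7/6*e3 - 5*e4


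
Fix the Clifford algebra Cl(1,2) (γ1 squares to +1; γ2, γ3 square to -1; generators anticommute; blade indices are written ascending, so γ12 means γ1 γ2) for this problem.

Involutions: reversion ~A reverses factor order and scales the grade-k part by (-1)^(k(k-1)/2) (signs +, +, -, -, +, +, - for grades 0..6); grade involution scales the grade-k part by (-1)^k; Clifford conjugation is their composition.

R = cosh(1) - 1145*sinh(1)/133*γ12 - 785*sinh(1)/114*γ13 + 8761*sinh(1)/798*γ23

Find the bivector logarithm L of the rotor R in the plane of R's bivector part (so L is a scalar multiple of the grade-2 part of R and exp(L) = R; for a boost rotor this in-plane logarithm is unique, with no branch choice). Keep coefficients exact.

The scalar part of R is cosh(1), giving the rapidity magnitude (cosh is even); the bivector part supplies orientation, its quotient by sinh of the rapidity is the plane, and L = rapidity * plane — unique in that plane, since flipping both signs leaves L unchanged.
Concretely: cosh(rapidity) = cosh(1) gives rapidity = ±1, and since rapidity/sinh(rapidity) is even the sign is immaterial: L = (rapidity/sinh(rapidity)) * <R>_2 = (1/sinh(1)) * <R>_2.
Answer: -1145/133*γ12 - 785/114*γ13 + 8761/798*γ23


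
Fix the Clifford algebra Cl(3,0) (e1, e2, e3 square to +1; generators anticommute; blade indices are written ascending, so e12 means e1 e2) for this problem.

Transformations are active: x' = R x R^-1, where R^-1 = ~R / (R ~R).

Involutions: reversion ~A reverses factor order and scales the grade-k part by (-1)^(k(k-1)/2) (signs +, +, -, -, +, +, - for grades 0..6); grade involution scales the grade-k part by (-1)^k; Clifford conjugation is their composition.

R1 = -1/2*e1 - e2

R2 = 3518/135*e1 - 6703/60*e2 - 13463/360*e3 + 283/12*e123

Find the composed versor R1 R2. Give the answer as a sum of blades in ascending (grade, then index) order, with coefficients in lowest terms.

Distribute over the terms of R1 (each basis-blade product reordered to ascending indices, repeated generators contracted through their squares):
(-1/2*e1) R2 = -1759/135 + 6703/120*e12 + 13463/720*e13 - 283/24*e23
(-e2) R2 = 6703/60 + 3518/135*e12 + 283/12*e13 + 13463/360*e23
Summing the partial products and collecting blades:
Answer: 53291/540 + 88471/1080*e12 + 30443/720*e13 + 4609/180*e23


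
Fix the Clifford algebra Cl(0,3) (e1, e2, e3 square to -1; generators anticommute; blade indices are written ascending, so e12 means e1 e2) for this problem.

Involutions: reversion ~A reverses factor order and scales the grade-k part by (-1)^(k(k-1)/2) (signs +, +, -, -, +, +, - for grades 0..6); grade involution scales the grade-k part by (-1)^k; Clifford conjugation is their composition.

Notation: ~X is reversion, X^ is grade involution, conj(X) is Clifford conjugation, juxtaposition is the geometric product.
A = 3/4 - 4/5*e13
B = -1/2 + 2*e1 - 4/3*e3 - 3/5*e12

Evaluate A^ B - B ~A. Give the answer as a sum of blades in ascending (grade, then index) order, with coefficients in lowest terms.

first term: -3/8 + 13/30*e1 - 13/5*e3 - 9/20*e12 + 2/5*e13 - 12/25*e23
second term: -3/8 + 13/30*e1 - 13/5*e3 - 9/20*e12 - 2/5*e13 - 12/25*e23
Answer: 4/5*e13


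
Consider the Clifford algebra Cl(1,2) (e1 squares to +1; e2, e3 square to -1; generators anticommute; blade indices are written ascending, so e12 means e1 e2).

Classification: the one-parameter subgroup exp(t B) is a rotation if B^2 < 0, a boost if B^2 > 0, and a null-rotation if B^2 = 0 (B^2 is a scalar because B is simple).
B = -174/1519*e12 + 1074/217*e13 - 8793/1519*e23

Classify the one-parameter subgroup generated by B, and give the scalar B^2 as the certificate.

B^2 term by term: the squares give (-174/1519)^2*(e12)^2 + (1074/217)^2*(e13)^2 + (-8793/1519)^2*(e23)^2 = 30276/2307361*(+1) + 1153476/47089*(+1) + 77316849/2307361*(-1) = -9 (each basis 2-blade squares to minus the product of its generators' squares); cross terms between blades sharing an index anticommute and cancel. So B^2 = -9.
Answer: rotation, certificate B^2 = -9. Certificate logic: -9 is a conjugation-invariant scalar, so its sign fixes rotation versus boost versus null-rotation outright.


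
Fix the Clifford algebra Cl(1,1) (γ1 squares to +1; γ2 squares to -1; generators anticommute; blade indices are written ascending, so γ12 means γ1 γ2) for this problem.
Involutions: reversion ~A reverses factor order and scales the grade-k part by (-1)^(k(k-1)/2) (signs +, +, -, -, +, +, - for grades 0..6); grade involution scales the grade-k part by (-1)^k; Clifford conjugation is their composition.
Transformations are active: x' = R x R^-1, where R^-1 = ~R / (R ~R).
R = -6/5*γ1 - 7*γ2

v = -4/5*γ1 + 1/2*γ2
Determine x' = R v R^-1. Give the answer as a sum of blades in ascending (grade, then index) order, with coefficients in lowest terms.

~R = -6/5*γ1 - 7*γ2, and R ~R = -1189/25, so R^-1 = ~R / (-1189/25).
R v = 223/50 - 31/5*γ12
Answer: 6094/5945*γ1 + 1933/2378*γ2


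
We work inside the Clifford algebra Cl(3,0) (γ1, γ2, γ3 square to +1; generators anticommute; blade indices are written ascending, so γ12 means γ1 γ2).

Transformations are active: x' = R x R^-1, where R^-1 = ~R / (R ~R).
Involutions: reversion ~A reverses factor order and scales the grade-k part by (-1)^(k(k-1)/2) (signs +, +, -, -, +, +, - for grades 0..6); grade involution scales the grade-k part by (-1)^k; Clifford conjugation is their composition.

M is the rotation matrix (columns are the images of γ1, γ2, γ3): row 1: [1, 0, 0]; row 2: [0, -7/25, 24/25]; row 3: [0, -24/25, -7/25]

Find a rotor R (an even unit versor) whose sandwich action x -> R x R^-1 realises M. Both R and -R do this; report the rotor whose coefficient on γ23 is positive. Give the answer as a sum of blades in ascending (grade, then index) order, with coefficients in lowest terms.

Method: write R = a + b12*γ12 + b13*γ13 + b23*γ23 with a^2 + b12^2 + b13^2 + b23^2 = 1 (so R^-1 = ~R). Expanding the columns R e_j ~R gives tr M = 4a^2 - 1 and, from the antisymmetric part, M21 - M12 = -4a*b12, M13 - M31 = 4a*b13, M32 - M23 = -4a*b23.
Here tr M = 11/25, so a^2 = (1 + tr M)/4 = 9/25 and a = ±3/5. Taking a = 3/5: M21 - M12 = 0, M13 - M31 = 0, M32 - M23 = -48/25, giving b12 = 0, b13 = 0, b23 = 4/5, i.e. R = 3/5 + 4/5*γ23.
Its γ23 coefficient is already positive.
Answer: 3/5 + 4/5*γ23. Why the constraint matters: R and -R act identically through the sandwich — M has trace 11/25 either way — so only the sign condition on γ23 picks one of the two preimages.
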